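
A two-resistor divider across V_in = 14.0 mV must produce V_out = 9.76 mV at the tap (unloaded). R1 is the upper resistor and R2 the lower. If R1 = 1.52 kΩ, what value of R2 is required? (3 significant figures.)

R2 ≈ 3.50 kΩ

Required fraction k = V_out/V_in = 0.6971.
R2 = R1 · 0.6971/(1 − 0.6971) = 3.499 kΩ.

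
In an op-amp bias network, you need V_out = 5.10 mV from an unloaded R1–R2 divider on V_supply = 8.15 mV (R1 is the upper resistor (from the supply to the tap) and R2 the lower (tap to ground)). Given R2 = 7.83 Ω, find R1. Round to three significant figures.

V_out/V_supply = R2/(R1+R2) = 0.6258.
R1 = R2·(1/k − 1) = 7.83 × 0.5980 = 4.683 Ω.

R1 ≈ 4.68 Ω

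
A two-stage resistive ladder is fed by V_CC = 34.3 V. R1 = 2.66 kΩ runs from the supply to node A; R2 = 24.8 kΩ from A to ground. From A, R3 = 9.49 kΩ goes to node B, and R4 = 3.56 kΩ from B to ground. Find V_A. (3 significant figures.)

V_A ≈ 26.2 V

The second stage (R3 + R4 = 13.05 kΩ) loads node A in parallel with R2.
R2 ‖ (R3+R4) = 8.551 kΩ.
So V_A = 34.3 × 0.7627 = 26.16 V.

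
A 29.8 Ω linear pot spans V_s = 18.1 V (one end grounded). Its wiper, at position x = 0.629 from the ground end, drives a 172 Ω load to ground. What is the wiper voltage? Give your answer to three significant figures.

V_out ≈ 10.9 V

The pot divides into 11.06 Ω above the wiper and 18.74 Ω below.
Lower segment in parallel with the load: 18.74 ‖ 172 = 16.90 Ω.
V_out = 18.1 × 16.90/(11.06 + 16.90) = 10.94 V.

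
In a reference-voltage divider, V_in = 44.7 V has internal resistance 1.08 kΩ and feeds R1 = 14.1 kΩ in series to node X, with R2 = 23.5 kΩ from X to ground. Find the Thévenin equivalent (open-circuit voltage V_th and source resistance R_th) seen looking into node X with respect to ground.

V_th ≈ 27.2 V, R_th ≈ 9.22 kΩ

R1' = 1.08 + 14.1 = 15.18 kΩ (source resistance + R1).
Open-circuit (no load on X): V_th = V_in · R2/(R1' + R2) = 44.7 × 23.5/(15.18 + 23.5) = 27.16 V.
With V_in suppressed (replaced by a short), R_th = R1' ‖ R2 = (15.18 × 23.5)/(15.18 + 23.5) = 9.223 kΩ.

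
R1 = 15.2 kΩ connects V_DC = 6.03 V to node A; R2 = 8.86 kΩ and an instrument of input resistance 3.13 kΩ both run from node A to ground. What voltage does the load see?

V_out ≈ 0.796 V

The load sits in parallel with R2, giving an effective lower resistance R2' = R2·R_L/(R2+R_L) = 2.313 kΩ.
Now apply the divider: V_out = 6.03 × 0.1321 = 0.7964 V.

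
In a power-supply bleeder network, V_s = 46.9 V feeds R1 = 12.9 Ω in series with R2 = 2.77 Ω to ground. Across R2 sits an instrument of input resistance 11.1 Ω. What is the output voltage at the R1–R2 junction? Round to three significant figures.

R2 ‖ R_L = (2.77 × 11.1)/(2.77 + 11.1) = 2.217 Ω.
Now apply the divider: V_out = 46.9 × 0.1466 = 6.878 V.

V_out ≈ 6.88 V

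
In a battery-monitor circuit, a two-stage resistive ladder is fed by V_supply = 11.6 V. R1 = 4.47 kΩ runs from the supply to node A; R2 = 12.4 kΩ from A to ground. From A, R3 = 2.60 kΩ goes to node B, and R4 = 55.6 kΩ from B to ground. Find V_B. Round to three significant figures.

V_B ≈ 7.71 V

Node A sees R2 in parallel with the series input of stage 2, R3 + R4 = 58.20 kΩ.
R2 ‖ (R3+R4) = 10.22 kΩ.
So V_A = 11.6 × 0.6958 = 8.071 V.
Stage 2 is unloaded, so V_B = V_A · R4/(R3+R4) = 8.071 × 55.6/58.20 = 7.710 V.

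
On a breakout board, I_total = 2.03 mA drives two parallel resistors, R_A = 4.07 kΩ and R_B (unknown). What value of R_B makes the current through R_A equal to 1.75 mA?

The fraction through R_A equals R_B/(R_A+R_B).
With f = 0.8621, R_B = R_A · f/(1−f) = 4.07 × 6.250 = 25.44 kΩ.

R_B ≈ 25.4 kΩ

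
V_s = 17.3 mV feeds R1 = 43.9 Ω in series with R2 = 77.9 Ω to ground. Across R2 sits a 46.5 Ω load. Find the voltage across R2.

V_out ≈ 6.90 mV

R2 ‖ R_L = (77.9 × 46.5)/(77.9 + 46.5) = 29.12 Ω.
Voltage divider with the loaded lower leg: V_out = 17.3 × 29.12/(43.9 + 29.12) = 17.3 × 0.3988 = 6.899 mV.
(Unloaded it would be 11.1 mV; the load pulls it down.)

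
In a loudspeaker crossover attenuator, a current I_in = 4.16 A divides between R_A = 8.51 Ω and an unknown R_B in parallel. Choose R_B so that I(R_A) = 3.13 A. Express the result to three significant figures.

R_B ≈ 25.9 Ω

The fraction through R_A equals R_B/(R_A+R_B).
3.13/4.16 = R_B/(R_A + R_B) → R_B = R_A · (0.7524)/(1 − 0.7524) = 8.51 × 3.039 = 25.86 Ω.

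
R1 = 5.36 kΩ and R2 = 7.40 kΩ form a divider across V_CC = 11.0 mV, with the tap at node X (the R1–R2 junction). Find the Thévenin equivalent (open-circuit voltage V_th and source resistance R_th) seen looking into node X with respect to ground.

V_th ≈ 6.38 mV, R_th ≈ 3.11 kΩ

With X open, the divider is unloaded: V_th = 11.0 × 7.40/12.76 = 6.379 mV.
With V_CC suppressed (replaced by a short), R_th = R1 ‖ R2 = (5.360 × 7.40)/(5.360 + 7.40) = 3.108 kΩ.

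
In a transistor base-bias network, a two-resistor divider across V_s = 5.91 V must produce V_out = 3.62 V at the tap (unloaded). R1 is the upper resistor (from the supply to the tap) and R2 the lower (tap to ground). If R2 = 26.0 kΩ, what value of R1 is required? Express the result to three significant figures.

R1 ≈ 16.4 kΩ

The divider ratio is R2/(R1+R2) = 3.62/5.91 = 0.6125.
Rearranging, R1 = R2·(1−k)/k = 26.0 × 0.6326 = 16.45 kΩ.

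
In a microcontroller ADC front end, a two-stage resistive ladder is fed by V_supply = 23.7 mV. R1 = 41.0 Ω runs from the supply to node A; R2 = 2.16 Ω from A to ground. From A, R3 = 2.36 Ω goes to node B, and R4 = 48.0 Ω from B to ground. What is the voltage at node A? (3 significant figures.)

The second stage (R3 + R4 = 50.36 Ω) loads node A in parallel with R2.
Effective lower resistance at A: R2 ‖ 50.36 = 2.071 Ω.
V_A = 23.7 × 2.071/(41.0 + 2.071) = 1.140 mV.

V_A ≈ 1.14 mV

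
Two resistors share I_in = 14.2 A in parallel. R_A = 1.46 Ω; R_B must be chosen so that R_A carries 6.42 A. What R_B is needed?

In a two-way split, I_A/I_in = R_B/(R_A + R_B).
With f = 0.4521, R_B = R_A · f/(1−f) = 1.46 × 0.8252 = 1.205 Ω.

R_B ≈ 1.20 Ω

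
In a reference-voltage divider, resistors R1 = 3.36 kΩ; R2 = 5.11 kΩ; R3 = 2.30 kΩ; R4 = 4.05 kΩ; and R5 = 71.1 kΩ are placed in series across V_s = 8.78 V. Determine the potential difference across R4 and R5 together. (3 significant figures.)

V ≈ 7.68 V

Series total: ΣR = 3.36 + 5.11 + 2.30 + 4.05 + 71.1 = 85.92 kΩ.
R_{R4..R5} = 4.05 + 71.1 = 75.15 kΩ.
Voltage divider: V = V_s · (75.15 / 85.92) = 8.78 × 0.8747 = 7.679 V.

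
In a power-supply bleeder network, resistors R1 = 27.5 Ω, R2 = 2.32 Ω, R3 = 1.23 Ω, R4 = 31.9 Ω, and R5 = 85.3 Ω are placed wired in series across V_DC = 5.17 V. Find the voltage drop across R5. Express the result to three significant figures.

V ≈ 2.97 V

ΣR = 27.5 + 2.32 + 1.23 + 31.9 + 85.3 = 148.2 Ω.
Voltage divider: V = V_DC · (85.30 / 148.2) = 5.17 × 0.5754 = 2.975 V.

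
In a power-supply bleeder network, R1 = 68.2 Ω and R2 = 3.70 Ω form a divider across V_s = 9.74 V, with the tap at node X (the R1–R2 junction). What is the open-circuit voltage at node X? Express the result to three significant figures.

V_th ≈ 0.501 V

With X open, the divider is unloaded: V_th = 9.74 × 3.70/71.90 = 0.5012 V.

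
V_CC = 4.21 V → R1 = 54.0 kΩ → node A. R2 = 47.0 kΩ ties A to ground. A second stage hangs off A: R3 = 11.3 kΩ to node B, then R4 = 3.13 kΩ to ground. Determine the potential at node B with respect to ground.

Looking into the second stage from A: R3 + R4 = 14.43 kΩ appears in parallel with R2.
R2 ‖ (R3+R4) = 11.04 kΩ.
V_A = 4.21 × 11.04/(54.0 + 11.04) = 0.7146 V.
Then the unloaded second divider: V_B = V_A × R4/(R3+R4) = 0.7146 × 0.2169 = 0.1550 V.

V_B ≈ 0.155 V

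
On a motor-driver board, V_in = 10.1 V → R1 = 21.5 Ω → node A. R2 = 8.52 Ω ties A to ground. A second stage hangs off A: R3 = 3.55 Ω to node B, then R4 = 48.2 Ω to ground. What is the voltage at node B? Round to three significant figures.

Node A sees R2 in parallel with the series input of stage 2, R3 + R4 = 51.75 Ω.
Effective lower resistance at A: R2 ‖ 51.75 = 7.316 Ω.
So V_A = 10.1 × 0.2539 = 2.564 V.
Stage 2 is unloaded, so V_B = V_A · R4/(R3+R4) = 2.564 × 48.2/51.75 = 2.388 V.

V_B ≈ 2.39 V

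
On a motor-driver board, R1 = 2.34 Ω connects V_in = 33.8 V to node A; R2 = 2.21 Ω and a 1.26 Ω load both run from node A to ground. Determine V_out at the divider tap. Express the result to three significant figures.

V_out ≈ 8.63 V

The load sits in parallel with R2, giving an effective lower resistance R2' = R2·R_L/(R2+R_L) = 0.8025 Ω.
Then V_out = V_in · R2'/(R1 + R2') = 33.8 × 0.8025/3.142 = 8.631 V.
(Unloaded it would be 16.4 V; the load pulls it down.)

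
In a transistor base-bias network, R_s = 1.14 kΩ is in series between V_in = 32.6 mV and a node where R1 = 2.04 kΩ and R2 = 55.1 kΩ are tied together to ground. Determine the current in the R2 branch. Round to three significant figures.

Equivalent of the parallel group: R_p = 1.967 kΩ.
V_A by voltage divider: V_A = 32.6 × 1.967/(1.14 + 1.967) = 20.64 mV.
I(R2) = V_A / R2 = 20.64/55.1 = 0.3746 µA.
(Check via current divider: I_total = 10.49 µA; share G_k/ΣG = 0.03570 → same result.)

I ≈ 0.375 µA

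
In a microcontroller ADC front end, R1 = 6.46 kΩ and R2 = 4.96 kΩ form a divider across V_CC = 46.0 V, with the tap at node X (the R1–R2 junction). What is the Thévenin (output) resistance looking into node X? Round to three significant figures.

With V_CC suppressed (replaced by a short), R_th = R1 ‖ R2 = (6.460 × 4.96)/(6.460 + 4.96) = 2.806 kΩ.

R_th ≈ 2.81 kΩ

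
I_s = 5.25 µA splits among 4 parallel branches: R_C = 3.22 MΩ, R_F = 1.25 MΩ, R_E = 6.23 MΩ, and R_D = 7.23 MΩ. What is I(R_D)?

ΣG = 1/3.22 + 1/1.25 + 1/6.23 + 1/7.23 = 1.409.
Current divider: I(R_D) = I_s · G_k/ΣG = 5.25 × (0.1383/1.409) = 5.25 × 0.09814 = 0.5152 µA.

I ≈ 0.515 µA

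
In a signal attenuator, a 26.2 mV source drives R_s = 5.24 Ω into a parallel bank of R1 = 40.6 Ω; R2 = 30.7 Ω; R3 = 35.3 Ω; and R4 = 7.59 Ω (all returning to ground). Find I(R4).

Parallel bank: R_p = 1/(1/40.6 + 1/30.7 + 1/35.3 + 1/7.59) = 4.602 Ω.
V_A by voltage divider: V_A = 26.2 × 4.602/(5.24 + 4.602) = 12.25 mV.
I(R4) = V_A / R4 = 12.25/7.59 = 1.614 mA.
(Equivalently: I_total = 2.662 mA, then current-divider fraction G_k/ΣG = 0.6064.)

I ≈ 1.61 mA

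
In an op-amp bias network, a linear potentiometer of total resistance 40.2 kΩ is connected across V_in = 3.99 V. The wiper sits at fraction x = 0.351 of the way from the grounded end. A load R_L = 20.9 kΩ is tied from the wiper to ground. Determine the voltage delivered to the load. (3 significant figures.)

Split the track: R_lower = x·R_p = 14.11 kΩ, R_upper = (1−x)·R_p = 26.09 kΩ.
R_L loads the lower segment: effective lower R = 8.423 kΩ.
V_out = 3.99 × 8.423/(26.09 + 8.423) = 0.9738 V.

V_out ≈ 0.974 V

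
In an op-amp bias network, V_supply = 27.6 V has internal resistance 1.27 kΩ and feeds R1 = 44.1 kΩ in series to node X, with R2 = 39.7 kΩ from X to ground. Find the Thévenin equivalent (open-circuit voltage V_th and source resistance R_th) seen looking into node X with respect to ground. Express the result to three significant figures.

V_th ≈ 12.9 V, R_th ≈ 21.2 kΩ

R1' = 1.27 + 44.1 = 45.37 kΩ (source resistance + R1).
Open-circuit (no load on X): V_th = V_supply · R2/(R1' + R2) = 27.6 × 39.7/(45.37 + 39.7) = 12.88 V.
With V_supply suppressed (replaced by a short), R_th = R1' ‖ R2 = (45.37 × 39.7)/(45.37 + 39.7) = 21.17 kΩ.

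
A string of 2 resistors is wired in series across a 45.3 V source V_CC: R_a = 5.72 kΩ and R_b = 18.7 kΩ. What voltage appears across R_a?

Total series resistance ΣR = 5.72 + 18.7 = 24.42 kΩ.
Voltage divider: V = V_CC · (5.720 / 24.42) = 45.3 × 0.2342 = 10.61 V.

V ≈ 10.6 V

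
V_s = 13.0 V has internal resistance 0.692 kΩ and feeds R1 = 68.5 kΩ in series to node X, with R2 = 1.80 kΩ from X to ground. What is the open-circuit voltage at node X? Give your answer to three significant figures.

R1' = 0.692 + 68.5 = 69.19 kΩ (source resistance + R1).
Open-circuit (no load on X): V_th = V_s · R2/(R1' + R2) = 13.0 × 1.80/(69.19 + 1.80) = 0.3296 V.

V_th ≈ 0.330 V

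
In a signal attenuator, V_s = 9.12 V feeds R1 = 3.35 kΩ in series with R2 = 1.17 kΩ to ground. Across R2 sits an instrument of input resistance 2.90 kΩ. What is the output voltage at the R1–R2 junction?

First combine the lower leg with the load: R2 ‖ R_L = 0.8337 kΩ.
Now apply the divider: V_out = 9.12 × 0.1993 = 1.817 V.
(Unloaded it would be 2.36 V; the load pulls it down.)

V_out ≈ 1.82 V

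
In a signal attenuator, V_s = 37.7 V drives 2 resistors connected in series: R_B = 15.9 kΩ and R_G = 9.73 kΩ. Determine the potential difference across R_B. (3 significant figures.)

ΣR = 15.9 + 9.73 = 25.63 kΩ.
Voltage divider: V = V_s · (15.90 / 25.63) = 37.7 × 0.6204 = 23.39 V.

V ≈ 23.4 V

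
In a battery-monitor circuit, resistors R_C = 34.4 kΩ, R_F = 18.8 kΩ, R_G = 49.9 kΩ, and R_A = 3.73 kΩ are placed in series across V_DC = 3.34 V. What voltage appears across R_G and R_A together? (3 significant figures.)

V ≈ 1.68 V

Series total: ΣR = 34.4 + 18.8 + 49.9 + 3.73 = 106.8 kΩ.
R_{R_G..R_A} = 49.9 + 3.73 = 53.63 kΩ.
V = V_DC · R/ΣR = 3.34 × 0.5020 = 1.677 V.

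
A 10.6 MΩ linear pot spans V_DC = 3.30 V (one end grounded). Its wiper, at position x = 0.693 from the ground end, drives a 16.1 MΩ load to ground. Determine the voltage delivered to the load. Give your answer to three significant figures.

Split the track: R_lower = x·R_p = 7.346 MΩ, R_upper = (1−x)·R_p = 3.254 MΩ.
Lower segment in parallel with the load: 7.346 ‖ 16.1 = 5.044 MΩ.
Then V_out = V_DC · 5.044/(3.254 + 5.044) = 2.006 V.

V_out ≈ 2.01 V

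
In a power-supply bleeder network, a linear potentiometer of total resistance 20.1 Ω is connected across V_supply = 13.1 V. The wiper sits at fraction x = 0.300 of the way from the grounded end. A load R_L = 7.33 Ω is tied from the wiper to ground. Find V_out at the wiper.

V_out ≈ 2.49 V

Lower segment x·R_p = 6.030 Ω; upper segment (1−x)·R_p = 14.07 Ω.
Lower segment in parallel with the load: 6.030 ‖ 7.33 = 3.308 Ω.
Loaded-divider output: V_out = 13.1 × 0.1904 = 2.494 V.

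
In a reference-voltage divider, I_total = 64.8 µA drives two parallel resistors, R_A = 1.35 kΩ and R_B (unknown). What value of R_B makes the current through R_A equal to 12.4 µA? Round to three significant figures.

Two-branch current divider: I_A = I_total · R_B/(R_A + R_B).
12.4/64.8 = R_B/(R_A + R_B) → R_B = R_A · (0.1914)/(1 − 0.1914) = 1.35 × 0.2366 = 0.3195 kΩ.

R_B ≈ 0.319 kΩ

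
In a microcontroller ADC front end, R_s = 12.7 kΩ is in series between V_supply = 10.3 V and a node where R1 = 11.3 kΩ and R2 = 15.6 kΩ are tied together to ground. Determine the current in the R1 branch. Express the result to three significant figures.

Combine the parallel branches: R_p = (1/11.3 + 1/15.6)⁻¹ = 6.553 kΩ.
V_A = 10.3 × 6.553/19.25 = 3.506 V.
I(R1) = V_A / R1 = 3.506/11.3 = 0.3102 mA.
(Equivalently: I_total = 0.5350 mA, then current-divider fraction G_k/ΣG = 0.5799.)

I ≈ 0.310 mA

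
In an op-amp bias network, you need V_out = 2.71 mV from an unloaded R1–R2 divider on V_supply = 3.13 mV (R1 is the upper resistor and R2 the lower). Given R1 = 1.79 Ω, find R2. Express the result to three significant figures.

V_out/V_supply = R2/(R1+R2) = 0.8658.
R2 = R1 · 0.8658/(1 − 0.8658) = 11.55 Ω.

R2 ≈ 11.5 Ω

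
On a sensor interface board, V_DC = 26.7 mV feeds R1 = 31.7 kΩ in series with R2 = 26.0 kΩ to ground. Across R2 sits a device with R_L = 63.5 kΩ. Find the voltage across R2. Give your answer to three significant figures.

V_out ≈ 9.82 mV

The load sits in parallel with R2, giving an effective lower resistance R2' = R2·R_L/(R2+R_L) = 18.45 kΩ.
Voltage divider with the loaded lower leg: V_out = 26.7 × 18.45/(31.7 + 18.45) = 26.7 × 0.3679 = 9.822 mV.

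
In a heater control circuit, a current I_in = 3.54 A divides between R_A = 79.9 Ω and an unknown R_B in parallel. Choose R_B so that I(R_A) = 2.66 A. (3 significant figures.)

In a two-way split, I_A/I_in = R_B/(R_A + R_B).
2.66/3.54 = R_B/(R_A + R_B) → R_B = R_A · (0.7514)/(1 − 0.7514) = 79.9 × 3.023 = 241.5 Ω.

R_B ≈ 242 Ω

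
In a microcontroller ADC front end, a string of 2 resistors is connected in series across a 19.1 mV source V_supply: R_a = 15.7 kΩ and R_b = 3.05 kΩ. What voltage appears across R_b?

V ≈ 3.11 mV

Total series resistance ΣR = 15.7 + 3.05 = 18.75 kΩ.
V = V_supply · R/ΣR = 19.1 × 0.1627 = 3.107 mV.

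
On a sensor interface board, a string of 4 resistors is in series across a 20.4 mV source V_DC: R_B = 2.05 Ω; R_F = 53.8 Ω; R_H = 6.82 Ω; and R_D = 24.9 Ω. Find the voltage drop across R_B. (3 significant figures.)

V ≈ 0.478 mV

ΣR = 2.05 + 53.8 + 6.82 + 24.9 = 87.57 Ω.
V = V_DC · R/ΣR = 20.4 × 0.02341 = 0.4776 mV.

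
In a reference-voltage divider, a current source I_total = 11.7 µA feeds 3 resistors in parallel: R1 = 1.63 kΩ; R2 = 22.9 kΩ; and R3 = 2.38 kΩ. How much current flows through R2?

I ≈ 0.474 µA

ΣG = 1/1.63 + 1/22.9 + 1/2.38 = 1.077.
By the current-divider rule, I = I_total · G_k/ΣG = 11.7 × 0.04053 = 0.4742 µA.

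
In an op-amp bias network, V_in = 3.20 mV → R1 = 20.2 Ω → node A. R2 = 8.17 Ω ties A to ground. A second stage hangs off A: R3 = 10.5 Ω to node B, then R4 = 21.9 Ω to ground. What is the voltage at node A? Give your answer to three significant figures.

Node A sees R2 in parallel with the series input of stage 2, R3 + R4 = 32.40 Ω.
R2 ‖ (R3+R4) = 6.525 Ω.
V_A = 3.20 × 6.525/(20.2 + 6.525) = 0.7813 mV.

V_A ≈ 0.781 mV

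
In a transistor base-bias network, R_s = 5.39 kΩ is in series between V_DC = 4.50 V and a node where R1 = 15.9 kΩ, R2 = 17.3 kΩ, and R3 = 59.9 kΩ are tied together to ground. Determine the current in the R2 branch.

I ≈ 0.149 mA

Combine the parallel branches: R_p = (1/15.9 + 1/17.3 + 1/59.9)⁻¹ = 7.278 kΩ.
V_A by voltage divider: V_A = 4.50 × 7.278/(5.39 + 7.278) = 2.585 V.
Branch current I = V_A/R2 = 2.585/17.3 = 0.1494 mA.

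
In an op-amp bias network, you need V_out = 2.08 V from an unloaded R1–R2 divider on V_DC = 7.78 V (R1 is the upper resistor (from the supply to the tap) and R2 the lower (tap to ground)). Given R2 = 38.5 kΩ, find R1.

R1 ≈ 106 kΩ

Required fraction k = V_out/V_DC = 0.2674.
So R1 = R2 · (V_DC/V_out − 1) = 38.5 × (7.78/2.08 − 1) = 38.5 × 2.740 = 105.5 kΩ.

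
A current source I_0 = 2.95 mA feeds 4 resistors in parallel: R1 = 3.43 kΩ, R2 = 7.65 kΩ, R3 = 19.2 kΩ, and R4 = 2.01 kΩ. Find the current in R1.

I ≈ 0.885 mA

Conductances: ΣG = 1/3.43 + 1/7.65 + 1/19.2 + 1/2.01 = 0.9719 (1/kΩ).
By the current-divider rule, I = I_0 · G_k/ΣG = 2.95 × 0.3000 = 0.8850 mA.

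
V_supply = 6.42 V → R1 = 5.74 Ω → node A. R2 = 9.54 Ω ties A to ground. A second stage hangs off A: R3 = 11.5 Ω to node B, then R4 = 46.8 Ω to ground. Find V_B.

The second stage (R3 + R4 = 58.30 Ω) loads node A in parallel with R2.
Effective lower resistance at A: R2 ‖ 58.30 = 8.198 Ω.
First divider: V_A = V_supply · 8.198/(5.74 + 8.198) = 3.776 V.
Stage 2 is unloaded, so V_B = V_A · R4/(R3+R4) = 3.776 × 46.8/58.30 = 3.031 V.

V_B ≈ 3.03 V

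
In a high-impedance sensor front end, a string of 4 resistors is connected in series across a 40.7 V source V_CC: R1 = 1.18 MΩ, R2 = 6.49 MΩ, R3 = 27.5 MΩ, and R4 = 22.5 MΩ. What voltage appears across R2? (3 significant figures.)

Total series resistance ΣR = 1.18 + 6.49 + 27.5 + 22.5 = 57.67 MΩ.
V = V_CC · R/ΣR = 40.7 × 0.1125 = 4.580 V.

V ≈ 4.58 V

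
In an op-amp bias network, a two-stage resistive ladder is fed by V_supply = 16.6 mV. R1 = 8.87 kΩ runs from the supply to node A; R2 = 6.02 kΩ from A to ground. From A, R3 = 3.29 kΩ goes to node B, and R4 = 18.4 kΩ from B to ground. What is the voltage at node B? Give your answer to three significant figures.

V_B ≈ 4.89 mV

Looking into the second stage from A: R3 + R4 = 21.69 kΩ appears in parallel with R2.
R2 ‖ (R3+R4) = 4.712 kΩ.
So V_A = 16.6 × 0.3469 = 5.759 mV.
Stage 2 is unloaded, so V_B = V_A · R4/(R3+R4) = 5.759 × 18.4/21.69 = 4.886 mV.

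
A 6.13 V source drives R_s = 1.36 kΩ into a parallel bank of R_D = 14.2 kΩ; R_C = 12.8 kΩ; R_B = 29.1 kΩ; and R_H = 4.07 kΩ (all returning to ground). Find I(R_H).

I ≈ 0.952 mA

Equivalent of the parallel group: R_p = 2.333 kΩ.
V_A = 6.13 × 2.333/3.693 = 3.873 V.
I(R_H) = V_A / R_H = 3.873/4.07 = 0.9515 mA.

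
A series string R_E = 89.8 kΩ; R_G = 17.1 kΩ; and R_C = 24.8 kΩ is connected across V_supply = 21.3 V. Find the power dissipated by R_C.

ΣR = 131.7 kΩ → I = 21.3/131.7 = 0.1617 mA.
P = I²R = 0.02616 × 24.8 = 0.6487 mW.

P ≈ 0.649 mW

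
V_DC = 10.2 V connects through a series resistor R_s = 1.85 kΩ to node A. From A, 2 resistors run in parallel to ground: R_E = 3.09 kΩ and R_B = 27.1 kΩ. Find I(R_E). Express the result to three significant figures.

Equivalent of the parallel group: R_p = 2.774 kΩ.
V_A by voltage divider: V_A = 10.2 × 2.774/(1.85 + 2.774) = 6.119 V.
I(R_E) = V_A / R_E = 6.119/3.09 = 1.980 mA.

I ≈ 1.98 mA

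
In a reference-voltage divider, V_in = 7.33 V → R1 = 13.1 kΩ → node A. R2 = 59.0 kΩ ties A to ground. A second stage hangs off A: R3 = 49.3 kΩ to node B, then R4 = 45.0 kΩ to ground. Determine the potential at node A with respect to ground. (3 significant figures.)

Looking into the second stage from A: R3 + R4 = 94.30 kΩ appears in parallel with R2.
Effective lower resistance at A: R2 ‖ 94.30 = 36.29 kΩ.
V_A = 7.33 × 36.29/(13.1 + 36.29) = 5.386 V.

V_A ≈ 5.39 V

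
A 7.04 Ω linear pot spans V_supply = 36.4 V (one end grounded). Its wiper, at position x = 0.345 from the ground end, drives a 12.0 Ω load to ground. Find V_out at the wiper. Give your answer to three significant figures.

Split the track: R_lower = x·R_p = 2.429 Ω, R_upper = (1−x)·R_p = 4.611 Ω.
(x·R_p) ‖ R_L = 2.020 Ω.
V_out = 36.4 × 2.020/(4.611 + 2.020) = 11.09 V.

V_out ≈ 11.1 V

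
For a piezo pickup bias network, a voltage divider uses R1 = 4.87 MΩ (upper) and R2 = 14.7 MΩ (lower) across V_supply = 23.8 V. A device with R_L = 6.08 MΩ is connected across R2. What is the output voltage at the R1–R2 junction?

V_out ≈ 11.2 V

R2 ‖ R_L = (14.7 × 6.08)/(14.7 + 6.08) = 4.301 MΩ.
Voltage divider with the loaded lower leg: V_out = 23.8 × 4.301/(4.87 + 4.301) = 23.8 × 0.4690 = 11.16 V.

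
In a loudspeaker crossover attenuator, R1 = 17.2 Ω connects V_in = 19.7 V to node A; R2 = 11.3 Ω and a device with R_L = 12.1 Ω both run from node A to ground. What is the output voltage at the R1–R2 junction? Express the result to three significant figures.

V_out ≈ 5.00 V

First combine the lower leg with the load: R2 ‖ R_L = 5.843 Ω.
Voltage divider with the loaded lower leg: V_out = 19.7 × 5.843/(17.2 + 5.843) = 19.7 × 0.2536 = 4.995 V.
(Unloaded it would be 7.81 V; the load pulls it down.)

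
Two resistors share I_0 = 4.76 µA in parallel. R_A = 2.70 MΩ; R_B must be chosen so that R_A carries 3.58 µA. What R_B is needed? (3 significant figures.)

The fraction through R_A equals R_B/(R_A+R_B).
With f = 0.7521, R_B = R_A · f/(1−f) = 2.70 × 3.034 = 8.192 MΩ.

R_B ≈ 8.19 MΩ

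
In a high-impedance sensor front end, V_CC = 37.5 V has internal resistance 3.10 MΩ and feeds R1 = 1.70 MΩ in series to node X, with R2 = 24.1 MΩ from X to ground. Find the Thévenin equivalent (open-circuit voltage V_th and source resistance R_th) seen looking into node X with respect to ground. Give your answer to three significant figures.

V_th ≈ 31.3 V, R_th ≈ 4.00 MΩ

R1' = 3.10 + 1.70 = 4.800 MΩ (source resistance + R1).
V_th is the unloaded tap voltage: V_CC · R2/(R1'+R2) = 37.5 × 0.8339 = 31.27 V.
Looking into X with the source shorted: R_th = R1'·R2/(R1'+R2) = 4.800 × 24.1/28.90 = 4.003 MΩ.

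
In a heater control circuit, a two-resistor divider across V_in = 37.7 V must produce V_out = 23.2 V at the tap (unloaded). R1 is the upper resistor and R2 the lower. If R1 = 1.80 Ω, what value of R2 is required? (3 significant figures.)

R2 ≈ 2.88 Ω

Required fraction k = V_out/V_in = 0.6154.
Rearranging, R2 = R1·k/(1−k) = 1.80 × 1.600 = 2.880 Ω.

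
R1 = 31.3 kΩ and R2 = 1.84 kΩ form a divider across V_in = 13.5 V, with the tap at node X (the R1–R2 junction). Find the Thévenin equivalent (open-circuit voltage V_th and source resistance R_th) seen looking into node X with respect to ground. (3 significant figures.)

V_th is the unloaded tap voltage: V_in · R2/(R1+R2) = 13.5 × 0.05552 = 0.7495 V.
Looking into X with the source shorted: R_th = R1·R2/(R1+R2) = 31.30 × 1.84/33.14 = 1.738 kΩ.

V_th ≈ 0.750 V, R_th ≈ 1.74 kΩ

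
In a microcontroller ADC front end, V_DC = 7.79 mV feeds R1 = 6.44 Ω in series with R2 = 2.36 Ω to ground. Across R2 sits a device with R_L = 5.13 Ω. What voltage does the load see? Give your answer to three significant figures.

V_out ≈ 1.56 mV

R2 ‖ R_L = (2.36 × 5.13)/(2.36 + 5.13) = 1.616 Ω.
Then V_out = V_DC · R2'/(R1 + R2') = 7.79 × 1.616/8.056 = 1.563 mV.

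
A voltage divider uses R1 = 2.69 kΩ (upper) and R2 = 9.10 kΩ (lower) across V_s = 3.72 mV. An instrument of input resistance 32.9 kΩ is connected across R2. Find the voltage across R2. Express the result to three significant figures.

V_out ≈ 2.70 mV

R2 ‖ R_L = (9.10 × 32.9)/(9.10 + 32.9) = 7.128 kΩ.
Then V_out = V_s · R2'/(R1 + R2') = 3.72 × 7.128/9.818 = 2.701 mV.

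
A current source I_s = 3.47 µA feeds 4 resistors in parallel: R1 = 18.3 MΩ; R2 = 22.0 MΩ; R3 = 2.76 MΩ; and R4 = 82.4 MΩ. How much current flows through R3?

ΣG = 1/18.3 + 1/22.0 + 1/2.76 + 1/82.4 = 0.4746.
Current divider: I(R3) = I_s · G_k/ΣG = 3.47 × (0.3623/0.4746) = 3.47 × 0.7635 = 2.649 µA.

I ≈ 2.65 µA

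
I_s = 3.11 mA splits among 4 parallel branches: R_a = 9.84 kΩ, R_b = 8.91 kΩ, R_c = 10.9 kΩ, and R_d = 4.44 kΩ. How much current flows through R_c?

ΣG = 1/9.84 + 1/8.91 + 1/10.9 + 1/4.44 = 0.5308.
Current divider: I(R_c) = I_s · G_k/ΣG = 3.11 × (0.09174/0.5308) = 3.11 × 0.1728 = 0.5375 mA.

I ≈ 0.538 mA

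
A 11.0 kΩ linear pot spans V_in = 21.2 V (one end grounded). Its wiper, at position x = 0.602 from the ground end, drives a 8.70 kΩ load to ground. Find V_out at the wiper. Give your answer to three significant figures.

The pot divides into 4.378 kΩ above the wiper and 6.622 kΩ below.
Lower segment in parallel with the load: 6.622 ‖ 8.70 = 3.760 kΩ.
Loaded-divider output: V_out = 21.2 × 0.4620 = 9.795 V.

V_out ≈ 9.80 V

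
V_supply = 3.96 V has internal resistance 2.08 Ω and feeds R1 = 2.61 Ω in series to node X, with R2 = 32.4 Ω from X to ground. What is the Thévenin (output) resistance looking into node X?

R_th ≈ 4.10 Ω

R1' = 2.08 + 2.61 = 4.690 Ω (source resistance + R1).
With V_supply suppressed (replaced by a short), R_th = R1' ‖ R2 = (4.690 × 32.4)/(4.690 + 32.4) = 4.097 Ω.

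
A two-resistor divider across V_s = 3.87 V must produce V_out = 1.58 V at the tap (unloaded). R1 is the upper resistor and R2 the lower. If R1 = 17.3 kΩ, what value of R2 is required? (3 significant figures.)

R2 ≈ 11.9 kΩ

Required fraction k = V_out/V_s = 0.4083.
So R2 = R1 · V_out/(V_s − V_out) = 17.3 × 1.58/(3.87 − 1.58) = 17.3 × 0.6900 = 11.94 kΩ.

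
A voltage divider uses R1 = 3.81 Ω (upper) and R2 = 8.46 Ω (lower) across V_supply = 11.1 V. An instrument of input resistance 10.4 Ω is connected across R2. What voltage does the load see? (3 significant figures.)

The load sits in parallel with R2, giving an effective lower resistance R2' = R2·R_L/(R2+R_L) = 4.665 Ω.
Now apply the divider: V_out = 11.1 × 0.5504 = 6.110 V.
(Unloaded it would be 7.65 V; the load pulls it down.)

V_out ≈ 6.11 V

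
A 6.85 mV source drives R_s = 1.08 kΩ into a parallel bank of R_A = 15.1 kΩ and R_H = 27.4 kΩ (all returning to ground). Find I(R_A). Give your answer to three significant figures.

Parallel bank: R_p = 1/(1/15.1 + 1/27.4) = 9.735 kΩ.
V_A by voltage divider: V_A = 6.85 × 9.735/(1.08 + 9.735) = 6.166 mV.
I(R_A) = V_A / R_A = 6.166/15.1 = 0.4083 µA.

I ≈ 0.408 µA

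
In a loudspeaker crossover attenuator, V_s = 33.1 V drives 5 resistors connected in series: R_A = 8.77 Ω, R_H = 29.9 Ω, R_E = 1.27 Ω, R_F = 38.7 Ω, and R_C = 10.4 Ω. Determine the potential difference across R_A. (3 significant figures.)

V ≈ 3.26 V

Total series resistance ΣR = 8.77 + 29.9 + 1.27 + 38.7 + 10.4 = 89.04 Ω.
By the voltage-divider rule, V = 33.1 × 8.770/89.04 = 3.260 V.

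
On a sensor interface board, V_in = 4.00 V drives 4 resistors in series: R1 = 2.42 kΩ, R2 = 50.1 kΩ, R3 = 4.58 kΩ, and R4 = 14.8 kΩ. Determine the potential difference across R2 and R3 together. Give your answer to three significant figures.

V ≈ 3.04 V

ΣR = 2.42 + 50.1 + 4.58 + 14.8 = 71.90 kΩ.
R_{R2..R3} = 50.1 + 4.58 = 54.68 kΩ.
Voltage divider: V = V_in · (54.68 / 71.90) = 4.00 × 0.7605 = 3.042 V.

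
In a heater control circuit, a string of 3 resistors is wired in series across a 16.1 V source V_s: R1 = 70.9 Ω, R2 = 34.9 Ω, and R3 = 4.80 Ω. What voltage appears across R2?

Total series resistance ΣR = 70.9 + 34.9 + 4.80 = 110.6 Ω.
V = V_s · R/ΣR = 16.1 × 0.3156 = 5.080 V.

V ≈ 5.08 V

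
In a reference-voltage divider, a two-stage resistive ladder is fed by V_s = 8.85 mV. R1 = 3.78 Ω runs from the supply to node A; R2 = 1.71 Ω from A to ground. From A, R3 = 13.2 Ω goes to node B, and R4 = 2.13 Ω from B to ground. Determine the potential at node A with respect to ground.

The second stage (R3 + R4 = 15.33 Ω) loads node A in parallel with R2.
Effective lower resistance at A: R2 ‖ 15.33 = 1.538 Ω.
So V_A = 8.85 × 0.2893 = 2.560 mV.

V_A ≈ 2.56 mV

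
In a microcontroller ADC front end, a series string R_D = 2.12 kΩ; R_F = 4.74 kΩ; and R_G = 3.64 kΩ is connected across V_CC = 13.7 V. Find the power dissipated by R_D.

P ≈ 3.61 mW

Series current I = V_CC/ΣR = 13.7/10.50 = 1.305 mA.
V(R_D) = I·R = 2.766 V; P = V·I = 2.766 × 1.305 = 3.609 mW.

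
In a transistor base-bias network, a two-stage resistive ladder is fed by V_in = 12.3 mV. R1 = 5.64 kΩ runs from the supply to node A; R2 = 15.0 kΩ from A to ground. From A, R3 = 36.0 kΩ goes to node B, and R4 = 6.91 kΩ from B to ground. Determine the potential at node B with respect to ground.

Looking into the second stage from A: R3 + R4 = 42.91 kΩ appears in parallel with R2.
Effective lower resistance at A: R2 ‖ 42.91 = 11.11 kΩ.
So V_A = 12.3 × 0.6634 = 8.160 mV.
Then the unloaded second divider: V_B = V_A × R4/(R3+R4) = 8.160 × 0.1610 = 1.314 mV.

V_B ≈ 1.31 mV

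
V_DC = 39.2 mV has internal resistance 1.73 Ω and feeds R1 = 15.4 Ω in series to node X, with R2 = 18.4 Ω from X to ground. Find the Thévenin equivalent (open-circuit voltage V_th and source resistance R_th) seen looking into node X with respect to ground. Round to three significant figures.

V_th ≈ 20.3 mV, R_th ≈ 8.87 Ω

R1' = 1.73 + 15.4 = 17.13 Ω (source resistance + R1).
With X open, the divider is unloaded: V_th = 39.2 × 18.4/35.53 = 20.30 mV.
Looking into X with the source shorted: R_th = R1'·R2/(R1'+R2) = 17.13 × 18.4/35.53 = 8.871 Ω.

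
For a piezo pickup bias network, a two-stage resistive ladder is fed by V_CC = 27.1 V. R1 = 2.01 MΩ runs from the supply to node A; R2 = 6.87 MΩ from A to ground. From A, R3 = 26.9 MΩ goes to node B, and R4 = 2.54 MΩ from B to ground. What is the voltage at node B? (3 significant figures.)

V_B ≈ 1.72 V

The second stage (R3 + R4 = 29.44 MΩ) loads node A in parallel with R2.
Effective lower resistance at A: R2 ‖ 29.44 = 5.570 MΩ.
First divider: V_A = V_CC · 5.570/(2.01 + 5.570) = 19.91 V.
Stage 2 is unloaded, so V_B = V_A · R4/(R3+R4) = 19.91 × 2.54/29.44 = 1.718 V.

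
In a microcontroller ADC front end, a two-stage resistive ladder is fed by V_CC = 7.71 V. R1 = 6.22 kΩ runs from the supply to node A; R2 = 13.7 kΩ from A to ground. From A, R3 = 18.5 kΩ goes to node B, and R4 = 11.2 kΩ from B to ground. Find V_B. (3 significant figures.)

Node A sees R2 in parallel with the series input of stage 2, R3 + R4 = 29.70 kΩ.
R2 ‖ (R3+R4) = 9.375 kΩ.
First divider: V_A = V_CC · 9.375/(6.22 + 9.375) = 4.635 V.
Stage 2 is unloaded, so V_B = V_A · R4/(R3+R4) = 4.635 × 11.2/29.70 = 1.748 V.

V_B ≈ 1.75 V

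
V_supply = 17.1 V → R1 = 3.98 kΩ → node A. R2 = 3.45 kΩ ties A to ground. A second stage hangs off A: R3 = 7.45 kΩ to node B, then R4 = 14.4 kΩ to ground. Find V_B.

V_B ≈ 4.82 V

The second stage (R3 + R4 = 21.85 kΩ) loads node A in parallel with R2.
Effective lower resistance at A: R2 ‖ 21.85 = 2.980 kΩ.
V_A = 17.1 × 2.980/(3.98 + 2.980) = 7.321 V.
Stage 2 is unloaded, so V_B = V_A · R4/(R3+R4) = 7.321 × 14.4/21.85 = 4.825 V.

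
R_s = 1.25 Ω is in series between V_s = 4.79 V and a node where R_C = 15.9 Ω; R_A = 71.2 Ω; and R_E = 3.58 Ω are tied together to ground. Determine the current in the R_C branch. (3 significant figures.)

I ≈ 0.208 A

Parallel bank: R_p = 1/(1/15.9 + 1/71.2 + 1/3.58) = 2.807 Ω.
Node voltage V_A = V_s · R_p/(R_s + R_p) = 4.79 × 0.6919 = 3.314 V.
I(R_C) = V_A / R_C = 3.314/15.9 = 0.2084 A.
(Equivalently: I_total = 1.181 A, then current-divider fraction G_k/ΣG = 0.1765.)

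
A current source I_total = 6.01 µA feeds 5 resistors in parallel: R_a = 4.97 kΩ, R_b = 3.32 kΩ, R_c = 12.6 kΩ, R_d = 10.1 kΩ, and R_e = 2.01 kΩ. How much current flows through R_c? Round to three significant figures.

I ≈ 0.405 µA

Conductances: ΣG = 1/4.97 + 1/3.32 + 1/12.6 + 1/10.1 + 1/2.01 = 1.178 (1/kΩ).
R_c takes the fraction G_k/ΣG = 0.07937/1.178 = 0.06736, so I = 6.01 × 0.06736 = 0.4048 µA.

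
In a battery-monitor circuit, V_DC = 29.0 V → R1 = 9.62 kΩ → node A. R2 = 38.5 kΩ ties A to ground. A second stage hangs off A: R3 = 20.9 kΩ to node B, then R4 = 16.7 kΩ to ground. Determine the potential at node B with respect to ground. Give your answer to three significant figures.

V_B ≈ 8.55 V

Node A sees R2 in parallel with the series input of stage 2, R3 + R4 = 37.60 kΩ.
R2 ‖ (R3+R4) = 19.02 kΩ.
First divider: V_A = V_DC · 19.02/(9.62 + 19.02) = 19.26 V.
Stage 2 is unloaded, so V_B = V_A · R4/(R3+R4) = 19.26 × 16.7/37.60 = 8.554 V.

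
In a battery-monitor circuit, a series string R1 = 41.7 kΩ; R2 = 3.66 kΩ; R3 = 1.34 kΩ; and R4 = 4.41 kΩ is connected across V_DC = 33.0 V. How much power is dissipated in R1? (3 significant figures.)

P ≈ 17.4 mW

Series current I = V_DC/ΣR = 33.0/51.11 = 0.6457 mA.
V(R1) = I·R = 26.92 V; P = V·I = 26.92 × 0.6457 = 17.38 mW.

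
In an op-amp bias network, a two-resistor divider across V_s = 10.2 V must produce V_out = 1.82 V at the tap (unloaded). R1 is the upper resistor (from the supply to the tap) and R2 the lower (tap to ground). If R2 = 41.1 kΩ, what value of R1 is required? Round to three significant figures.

The divider ratio is R2/(R1+R2) = 1.82/10.2 = 0.1784.
So R1 = R2 · (V_s/V_out − 1) = 41.1 × (10.2/1.82 − 1) = 41.1 × 4.604 = 189.2 kΩ.

R1 ≈ 189 kΩ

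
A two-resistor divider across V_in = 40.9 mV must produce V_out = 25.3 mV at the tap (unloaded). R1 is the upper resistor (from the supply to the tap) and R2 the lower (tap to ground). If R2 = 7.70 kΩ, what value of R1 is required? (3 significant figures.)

The divider ratio is R2/(R1+R2) = 25.3/40.9 = 0.6186.
R1 = R2·(1/k − 1) = 7.70 × 0.6166 = 4.748 kΩ.

R1 ≈ 4.75 kΩ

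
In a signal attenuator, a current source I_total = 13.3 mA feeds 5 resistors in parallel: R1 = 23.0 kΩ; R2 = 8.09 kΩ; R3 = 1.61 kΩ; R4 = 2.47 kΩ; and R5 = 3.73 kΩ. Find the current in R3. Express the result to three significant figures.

ΣG = 1/23.0 + 1/8.09 + 1/1.61 + 1/2.47 + 1/3.73 = 1.461.
By the current-divider rule, I = I_total · G_k/ΣG = 13.3 × 0.4251 = 5.654 mA.

I ≈ 5.65 mA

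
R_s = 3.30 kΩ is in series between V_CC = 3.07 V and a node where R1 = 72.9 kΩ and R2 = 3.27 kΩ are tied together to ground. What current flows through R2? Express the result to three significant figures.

Combine the parallel branches: R_p = (1/72.9 + 1/3.27)⁻¹ = 3.130 kΩ.
V_A = 3.07 × 3.130/6.430 = 1.494 V.
I(R2) = V_A / R2 = 1.494/3.27 = 0.4570 mA.

I ≈ 0.457 mA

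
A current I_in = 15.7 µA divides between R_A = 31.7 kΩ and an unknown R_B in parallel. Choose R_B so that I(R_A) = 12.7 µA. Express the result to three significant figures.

Two-branch current divider: I_A = I_in · R_B/(R_A + R_B).
12.7/15.7 = R_B/(R_A + R_B) → R_B = R_A · (0.8089)/(1 − 0.8089) = 31.7 × 4.233 = 134.2 kΩ.

R_B ≈ 134 kΩ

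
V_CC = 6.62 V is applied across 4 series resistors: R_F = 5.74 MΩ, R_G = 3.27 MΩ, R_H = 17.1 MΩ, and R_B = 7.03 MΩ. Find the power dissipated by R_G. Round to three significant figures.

P ≈ 0.130 µW

ΣR = 33.14 MΩ → I = 6.62/33.14 = 0.1998 µA.
V(R_G) = I·R = 0.6532 V; P = V·I = 0.6532 × 0.1998 = 0.1305 µW.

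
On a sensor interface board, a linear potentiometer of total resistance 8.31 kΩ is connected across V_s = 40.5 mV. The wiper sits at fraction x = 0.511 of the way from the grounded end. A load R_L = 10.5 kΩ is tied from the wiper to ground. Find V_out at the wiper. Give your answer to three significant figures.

Lower segment x·R_p = 4.246 kΩ; upper segment (1−x)·R_p = 4.064 kΩ.
R_L loads the lower segment: effective lower R = 3.024 kΩ.
V_out = 40.5 × 3.024/(4.064 + 3.024) = 17.28 mV.

V_out ≈ 17.3 mV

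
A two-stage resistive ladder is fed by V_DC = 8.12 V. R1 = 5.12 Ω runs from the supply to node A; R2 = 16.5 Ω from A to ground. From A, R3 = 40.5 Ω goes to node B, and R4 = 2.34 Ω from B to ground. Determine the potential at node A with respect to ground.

Node A sees R2 in parallel with the series input of stage 2, R3 + R4 = 42.84 Ω.
Effective lower resistance at A: R2 ‖ 42.84 = 11.91 Ω.
V_A = 8.12 × 11.91/(5.12 + 11.91) = 5.679 V.

V_A ≈ 5.68 V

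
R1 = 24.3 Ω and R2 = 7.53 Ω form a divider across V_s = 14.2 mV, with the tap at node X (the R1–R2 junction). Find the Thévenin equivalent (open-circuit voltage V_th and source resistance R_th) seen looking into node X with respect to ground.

With X open, the divider is unloaded: V_th = 14.2 × 7.53/31.83 = 3.359 mV.
Zeroing V_s shorts the top of R1 to ground, so R_th = R1 ‖ R2 = 5.749 Ω.

V_th ≈ 3.36 mV, R_th ≈ 5.75 Ω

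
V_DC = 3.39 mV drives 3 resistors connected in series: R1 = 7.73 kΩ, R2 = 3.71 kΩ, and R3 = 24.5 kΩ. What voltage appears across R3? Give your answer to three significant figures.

V ≈ 2.31 mV

Series total: ΣR = 7.73 + 3.71 + 24.5 = 35.94 kΩ.
By the voltage-divider rule, V = 3.39 × 24.50/35.94 = 2.311 mV.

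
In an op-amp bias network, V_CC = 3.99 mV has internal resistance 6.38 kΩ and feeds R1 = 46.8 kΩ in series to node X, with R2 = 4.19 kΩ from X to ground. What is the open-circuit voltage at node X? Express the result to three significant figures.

R1' = 6.38 + 46.8 = 53.18 kΩ (source resistance + R1).
Open-circuit (no load on X): V_th = V_CC · R2/(R1' + R2) = 3.99 × 4.19/(53.18 + 4.19) = 0.2914 mV.

V_th ≈ 0.291 mV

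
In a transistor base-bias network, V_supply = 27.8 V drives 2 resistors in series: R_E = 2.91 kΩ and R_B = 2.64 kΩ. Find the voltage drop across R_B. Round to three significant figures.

Total series resistance ΣR = 2.91 + 2.64 = 5.550 kΩ.
Voltage divider: V = V_supply · (2.640 / 5.550) = 27.8 × 0.4757 = 13.22 V.

V ≈ 13.2 V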